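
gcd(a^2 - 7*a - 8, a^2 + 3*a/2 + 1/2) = a + 1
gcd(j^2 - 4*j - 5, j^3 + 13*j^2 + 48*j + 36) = j + 1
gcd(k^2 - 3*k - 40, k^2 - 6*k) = 1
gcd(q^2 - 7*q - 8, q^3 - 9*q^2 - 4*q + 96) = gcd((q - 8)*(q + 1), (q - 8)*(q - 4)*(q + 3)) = q - 8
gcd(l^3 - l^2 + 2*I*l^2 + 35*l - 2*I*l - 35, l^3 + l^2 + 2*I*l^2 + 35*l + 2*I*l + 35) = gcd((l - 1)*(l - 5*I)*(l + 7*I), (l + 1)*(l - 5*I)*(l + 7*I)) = l^2 + 2*I*l + 35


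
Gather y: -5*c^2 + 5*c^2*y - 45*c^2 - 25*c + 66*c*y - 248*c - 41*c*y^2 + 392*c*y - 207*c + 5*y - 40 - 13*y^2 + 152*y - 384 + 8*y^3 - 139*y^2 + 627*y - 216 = -50*c^2 - 480*c + 8*y^3 + y^2*(-41*c - 152) + y*(5*c^2 + 458*c + 784) - 640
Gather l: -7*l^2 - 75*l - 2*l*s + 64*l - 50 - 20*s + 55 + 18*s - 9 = -7*l^2 + l*(-2*s - 11) - 2*s - 4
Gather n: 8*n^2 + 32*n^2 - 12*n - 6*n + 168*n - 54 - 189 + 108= 40*n^2 + 150*n - 135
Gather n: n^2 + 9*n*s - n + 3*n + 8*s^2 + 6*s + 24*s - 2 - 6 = n^2 + n*(9*s + 2) + 8*s^2 + 30*s - 8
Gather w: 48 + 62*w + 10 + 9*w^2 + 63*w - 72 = 9*w^2 + 125*w - 14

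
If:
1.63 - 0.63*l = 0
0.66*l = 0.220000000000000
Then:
No Solution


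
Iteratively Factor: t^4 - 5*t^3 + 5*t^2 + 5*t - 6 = (t - 1)*(t^3 - 4*t^2 + t + 6) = (t - 1)*(t + 1)*(t^2 - 5*t + 6) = (t - 3)*(t - 1)*(t + 1)*(t - 2)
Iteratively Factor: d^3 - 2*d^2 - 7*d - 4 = (d + 1)*(d^2 - 3*d - 4) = (d - 4)*(d + 1)*(d + 1)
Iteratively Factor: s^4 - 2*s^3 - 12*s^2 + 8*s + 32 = (s + 2)*(s^3 - 4*s^2 - 4*s + 16) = (s - 4)*(s + 2)*(s^2 - 4) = (s - 4)*(s + 2)^2*(s - 2)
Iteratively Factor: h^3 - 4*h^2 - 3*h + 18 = (h + 2)*(h^2 - 6*h + 9) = (h - 3)*(h + 2)*(h - 3)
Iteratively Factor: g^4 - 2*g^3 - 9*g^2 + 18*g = (g)*(g^3 - 2*g^2 - 9*g + 18) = g*(g - 2)*(g^2 - 9) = g*(g - 2)*(g + 3)*(g - 3)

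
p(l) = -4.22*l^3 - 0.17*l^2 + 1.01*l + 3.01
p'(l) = -12.66*l^2 - 0.34*l + 1.01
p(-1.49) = 15.09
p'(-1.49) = -26.59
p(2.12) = -35.82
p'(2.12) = -56.61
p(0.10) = 3.11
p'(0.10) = 0.85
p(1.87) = -23.29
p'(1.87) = -43.90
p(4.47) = -372.78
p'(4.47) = -253.47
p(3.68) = -205.88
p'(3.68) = -171.69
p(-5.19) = 583.14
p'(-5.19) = -338.24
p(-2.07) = 37.62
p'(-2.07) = -52.53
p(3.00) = -109.43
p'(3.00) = -113.95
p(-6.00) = 902.35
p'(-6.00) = -452.71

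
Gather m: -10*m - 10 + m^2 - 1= m^2 - 10*m - 11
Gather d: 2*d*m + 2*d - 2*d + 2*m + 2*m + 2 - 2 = 2*d*m + 4*m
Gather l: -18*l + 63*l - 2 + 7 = 45*l + 5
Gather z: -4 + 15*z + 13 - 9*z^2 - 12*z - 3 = -9*z^2 + 3*z + 6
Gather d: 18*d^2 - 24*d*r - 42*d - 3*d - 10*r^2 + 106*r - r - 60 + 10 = 18*d^2 + d*(-24*r - 45) - 10*r^2 + 105*r - 50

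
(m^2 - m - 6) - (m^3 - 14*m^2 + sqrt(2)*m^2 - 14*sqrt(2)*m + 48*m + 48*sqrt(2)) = -m^3 - sqrt(2)*m^2 + 15*m^2 - 49*m + 14*sqrt(2)*m - 48*sqrt(2) - 6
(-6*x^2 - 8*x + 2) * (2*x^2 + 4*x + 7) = -12*x^4 - 40*x^3 - 70*x^2 - 48*x + 14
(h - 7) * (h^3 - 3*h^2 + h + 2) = h^4 - 10*h^3 + 22*h^2 - 5*h - 14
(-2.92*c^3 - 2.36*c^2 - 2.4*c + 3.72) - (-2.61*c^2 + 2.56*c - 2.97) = -2.92*c^3 + 0.25*c^2 - 4.96*c + 6.69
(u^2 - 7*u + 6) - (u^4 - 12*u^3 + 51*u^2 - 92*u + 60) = -u^4 + 12*u^3 - 50*u^2 + 85*u - 54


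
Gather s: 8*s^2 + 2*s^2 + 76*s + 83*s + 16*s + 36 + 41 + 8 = 10*s^2 + 175*s + 85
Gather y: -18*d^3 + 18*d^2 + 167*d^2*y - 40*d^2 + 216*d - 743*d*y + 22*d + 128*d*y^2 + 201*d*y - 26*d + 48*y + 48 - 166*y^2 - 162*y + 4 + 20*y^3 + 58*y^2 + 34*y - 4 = -18*d^3 - 22*d^2 + 212*d + 20*y^3 + y^2*(128*d - 108) + y*(167*d^2 - 542*d - 80) + 48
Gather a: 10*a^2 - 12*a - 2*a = 10*a^2 - 14*a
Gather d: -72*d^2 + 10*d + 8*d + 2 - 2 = -72*d^2 + 18*d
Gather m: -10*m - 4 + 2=-10*m - 2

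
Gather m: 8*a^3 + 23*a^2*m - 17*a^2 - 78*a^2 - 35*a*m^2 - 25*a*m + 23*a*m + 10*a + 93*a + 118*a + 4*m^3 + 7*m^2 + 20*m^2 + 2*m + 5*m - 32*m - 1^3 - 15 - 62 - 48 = 8*a^3 - 95*a^2 + 221*a + 4*m^3 + m^2*(27 - 35*a) + m*(23*a^2 - 2*a - 25) - 126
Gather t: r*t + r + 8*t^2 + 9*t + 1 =r + 8*t^2 + t*(r + 9) + 1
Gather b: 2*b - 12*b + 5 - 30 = -10*b - 25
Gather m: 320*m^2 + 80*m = 320*m^2 + 80*m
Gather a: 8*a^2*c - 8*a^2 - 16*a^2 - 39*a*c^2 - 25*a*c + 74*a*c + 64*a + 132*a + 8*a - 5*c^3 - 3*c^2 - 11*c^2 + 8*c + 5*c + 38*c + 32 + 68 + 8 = a^2*(8*c - 24) + a*(-39*c^2 + 49*c + 204) - 5*c^3 - 14*c^2 + 51*c + 108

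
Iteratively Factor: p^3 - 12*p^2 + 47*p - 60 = (p - 4)*(p^2 - 8*p + 15) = (p - 5)*(p - 4)*(p - 3)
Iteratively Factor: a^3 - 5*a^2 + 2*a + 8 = (a - 4)*(a^2 - a - 2) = (a - 4)*(a + 1)*(a - 2)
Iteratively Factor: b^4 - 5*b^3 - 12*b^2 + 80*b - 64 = (b - 4)*(b^3 - b^2 - 16*b + 16) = (b - 4)*(b + 4)*(b^2 - 5*b + 4) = (b - 4)*(b - 1)*(b + 4)*(b - 4)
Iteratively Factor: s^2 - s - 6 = (s + 2)*(s - 3)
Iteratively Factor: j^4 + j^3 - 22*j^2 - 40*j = (j + 4)*(j^3 - 3*j^2 - 10*j) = (j - 5)*(j + 4)*(j^2 + 2*j) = (j - 5)*(j + 2)*(j + 4)*(j)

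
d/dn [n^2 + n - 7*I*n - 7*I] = 2*n + 1 - 7*I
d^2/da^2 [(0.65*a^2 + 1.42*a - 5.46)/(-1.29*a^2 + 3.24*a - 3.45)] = (-1.77635683940025e-15*a^4 - 10.159524*a^3 + 71.872866*a^2 - 99.005436*a + 18.815562)/(2.146689*a^6 - 16.175052*a^5 + 57.849147*a^4 - 120.529944*a^3 + 154.712835*a^2 - 115.6923*a + 41.063625)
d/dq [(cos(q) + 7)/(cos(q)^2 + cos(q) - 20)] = (cos(q)^2 + 14*cos(q) + 27)*sin(q)/(cos(q)^2 + cos(q) - 20)^2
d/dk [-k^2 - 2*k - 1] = -2*k - 2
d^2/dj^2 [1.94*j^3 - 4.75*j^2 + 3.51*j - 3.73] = 11.64*j - 9.5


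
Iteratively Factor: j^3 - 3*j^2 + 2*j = (j)*(j^2 - 3*j + 2) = j*(j - 1)*(j - 2)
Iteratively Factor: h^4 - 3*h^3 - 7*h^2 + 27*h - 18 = (h - 2)*(h^3 - h^2 - 9*h + 9) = (h - 3)*(h - 2)*(h^2 + 2*h - 3) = (h - 3)*(h - 2)*(h - 1)*(h + 3)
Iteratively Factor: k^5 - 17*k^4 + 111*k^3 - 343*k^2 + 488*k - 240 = (k - 4)*(k^4 - 13*k^3 + 59*k^2 - 107*k + 60) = (k - 4)^2*(k^3 - 9*k^2 + 23*k - 15) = (k - 4)^2*(k - 3)*(k^2 - 6*k + 5) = (k - 4)^2*(k - 3)*(k - 1)*(k - 5)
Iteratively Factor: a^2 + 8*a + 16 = (a + 4)*(a + 4)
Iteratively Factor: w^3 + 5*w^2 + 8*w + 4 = (w + 2)*(w^2 + 3*w + 2) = (w + 2)^2*(w + 1)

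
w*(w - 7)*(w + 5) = w^3 - 2*w^2 - 35*w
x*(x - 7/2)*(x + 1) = x^3 - 5*x^2/2 - 7*x/2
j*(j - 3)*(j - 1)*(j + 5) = j^4 + j^3 - 17*j^2 + 15*j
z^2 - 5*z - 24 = (z - 8)*(z + 3)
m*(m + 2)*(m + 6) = m^3 + 8*m^2 + 12*m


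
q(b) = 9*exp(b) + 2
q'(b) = 9*exp(b)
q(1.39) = 38.13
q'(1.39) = 36.13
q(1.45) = 40.37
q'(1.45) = 38.37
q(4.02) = 503.31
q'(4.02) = 501.31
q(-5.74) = 2.03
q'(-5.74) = 0.03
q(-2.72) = 2.59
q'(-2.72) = 0.59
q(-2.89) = 2.50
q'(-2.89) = 0.50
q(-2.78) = 2.56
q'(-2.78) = 0.56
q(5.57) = 2363.91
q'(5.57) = 2361.91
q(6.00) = 3632.86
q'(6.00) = 3630.86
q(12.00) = 1464795.12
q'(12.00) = 1464793.12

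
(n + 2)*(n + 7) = n^2 + 9*n + 14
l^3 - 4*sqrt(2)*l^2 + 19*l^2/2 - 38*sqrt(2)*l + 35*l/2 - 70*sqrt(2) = (l + 5/2)*(l + 7)*(l - 4*sqrt(2))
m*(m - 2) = m^2 - 2*m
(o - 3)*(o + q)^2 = o^3 + 2*o^2*q - 3*o^2 + o*q^2 - 6*o*q - 3*q^2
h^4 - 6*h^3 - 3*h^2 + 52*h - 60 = (h - 5)*(h - 2)^2*(h + 3)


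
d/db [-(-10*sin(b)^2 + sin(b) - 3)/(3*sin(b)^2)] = (sin(b) - 6)*cos(b)/(3*sin(b)^3)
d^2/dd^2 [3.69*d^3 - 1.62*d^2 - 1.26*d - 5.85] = 22.14*d - 3.24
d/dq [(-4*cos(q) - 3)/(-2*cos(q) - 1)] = 2*sin(q)/(2*cos(q) + 1)^2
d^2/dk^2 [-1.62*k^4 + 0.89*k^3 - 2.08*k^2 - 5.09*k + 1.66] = -19.44*k^2 + 5.34*k - 4.16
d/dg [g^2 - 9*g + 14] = 2*g - 9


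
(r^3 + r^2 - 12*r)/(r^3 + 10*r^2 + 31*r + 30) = r*(r^2 + r - 12)/(r^3 + 10*r^2 + 31*r + 30)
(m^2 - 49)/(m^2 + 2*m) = (m^2 - 49)/(m*(m + 2))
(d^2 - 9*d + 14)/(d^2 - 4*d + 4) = (d - 7)/(d - 2)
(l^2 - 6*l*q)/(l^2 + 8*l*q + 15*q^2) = l*(l - 6*q)/(l^2 + 8*l*q + 15*q^2)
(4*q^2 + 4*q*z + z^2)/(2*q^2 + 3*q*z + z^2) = (2*q + z)/(q + z)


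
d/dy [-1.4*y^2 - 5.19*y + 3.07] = -2.8*y - 5.19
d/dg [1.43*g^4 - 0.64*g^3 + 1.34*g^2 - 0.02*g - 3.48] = 5.72*g^3 - 1.92*g^2 + 2.68*g - 0.02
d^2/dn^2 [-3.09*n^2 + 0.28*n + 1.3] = -6.18000000000000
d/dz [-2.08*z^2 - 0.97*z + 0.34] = -4.16*z - 0.97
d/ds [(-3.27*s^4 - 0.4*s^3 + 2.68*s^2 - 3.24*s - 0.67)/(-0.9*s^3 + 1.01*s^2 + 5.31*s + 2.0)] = (2.943*s^6 - 6.6054*s^5 - 50.0831*s^4 - 36.24*s^3 + 13.2942*s^2 + 12.0734*s - 2.9223)/(0.81*s^6 - 1.818*s^5 - 8.5379*s^4 + 7.1262*s^3 + 32.2361*s^2 + 21.24*s + 4.0)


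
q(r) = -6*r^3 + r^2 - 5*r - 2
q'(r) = -18*r^2 + 2*r - 5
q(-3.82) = 366.15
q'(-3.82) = -275.30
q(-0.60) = 2.66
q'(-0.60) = -12.68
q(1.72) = -38.17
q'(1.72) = -54.81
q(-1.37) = 22.16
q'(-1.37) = -41.52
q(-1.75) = 41.97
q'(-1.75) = -63.62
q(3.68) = -305.87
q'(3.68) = -241.40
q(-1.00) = 10.00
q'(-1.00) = -25.00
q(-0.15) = -1.21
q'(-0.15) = -5.70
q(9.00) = -4340.00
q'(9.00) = -1445.00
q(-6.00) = 1360.00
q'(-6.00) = -665.00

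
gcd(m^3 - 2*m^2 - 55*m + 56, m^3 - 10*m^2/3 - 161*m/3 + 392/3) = m^2 - m - 56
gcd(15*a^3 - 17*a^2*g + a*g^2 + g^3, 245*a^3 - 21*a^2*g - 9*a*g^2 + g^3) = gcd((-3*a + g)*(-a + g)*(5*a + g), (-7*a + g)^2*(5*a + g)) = 5*a + g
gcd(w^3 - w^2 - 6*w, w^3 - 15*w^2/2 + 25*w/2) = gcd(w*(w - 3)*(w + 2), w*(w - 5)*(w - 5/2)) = w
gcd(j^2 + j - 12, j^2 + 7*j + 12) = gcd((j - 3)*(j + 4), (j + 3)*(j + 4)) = j + 4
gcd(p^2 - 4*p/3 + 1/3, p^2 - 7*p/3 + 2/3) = p - 1/3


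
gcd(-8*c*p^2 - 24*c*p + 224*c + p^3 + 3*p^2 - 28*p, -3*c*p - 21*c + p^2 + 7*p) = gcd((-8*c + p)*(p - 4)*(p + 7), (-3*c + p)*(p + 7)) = p + 7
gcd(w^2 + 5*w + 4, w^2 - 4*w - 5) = w + 1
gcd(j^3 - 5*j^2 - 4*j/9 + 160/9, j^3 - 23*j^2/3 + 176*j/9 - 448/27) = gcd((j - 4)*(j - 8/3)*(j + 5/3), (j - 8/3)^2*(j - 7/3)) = j - 8/3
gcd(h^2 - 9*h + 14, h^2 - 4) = h - 2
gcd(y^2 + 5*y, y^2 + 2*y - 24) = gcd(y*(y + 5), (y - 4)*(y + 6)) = 1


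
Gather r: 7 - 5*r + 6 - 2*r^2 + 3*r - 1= -2*r^2 - 2*r + 12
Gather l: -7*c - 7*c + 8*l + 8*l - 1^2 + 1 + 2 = -14*c + 16*l + 2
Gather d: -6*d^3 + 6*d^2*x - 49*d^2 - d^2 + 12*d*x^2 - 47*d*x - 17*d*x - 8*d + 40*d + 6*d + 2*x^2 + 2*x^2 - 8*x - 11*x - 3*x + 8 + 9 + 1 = -6*d^3 + d^2*(6*x - 50) + d*(12*x^2 - 64*x + 38) + 4*x^2 - 22*x + 18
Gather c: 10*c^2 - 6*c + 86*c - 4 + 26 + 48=10*c^2 + 80*c + 70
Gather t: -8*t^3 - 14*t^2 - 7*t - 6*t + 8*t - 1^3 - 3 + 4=-8*t^3 - 14*t^2 - 5*t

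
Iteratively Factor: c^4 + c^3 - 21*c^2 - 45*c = (c - 5)*(c^3 + 6*c^2 + 9*c) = c*(c - 5)*(c^2 + 6*c + 9) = c*(c - 5)*(c + 3)*(c + 3)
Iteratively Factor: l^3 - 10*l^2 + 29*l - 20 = (l - 1)*(l^2 - 9*l + 20) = (l - 5)*(l - 1)*(l - 4)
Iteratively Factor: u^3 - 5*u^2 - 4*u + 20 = (u - 2)*(u^2 - 3*u - 10) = (u - 5)*(u - 2)*(u + 2)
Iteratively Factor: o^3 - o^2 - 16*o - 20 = (o + 2)*(o^2 - 3*o - 10) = (o + 2)^2*(o - 5)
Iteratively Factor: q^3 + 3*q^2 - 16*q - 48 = (q + 3)*(q^2 - 16) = (q + 3)*(q + 4)*(q - 4)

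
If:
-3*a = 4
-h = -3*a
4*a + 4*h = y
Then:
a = -4/3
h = -4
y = -64/3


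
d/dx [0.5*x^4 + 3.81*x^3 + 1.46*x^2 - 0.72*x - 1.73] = 2.0*x^3 + 11.43*x^2 + 2.92*x - 0.72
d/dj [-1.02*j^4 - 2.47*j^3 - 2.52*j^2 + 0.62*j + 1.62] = -4.08*j^3 - 7.41*j^2 - 5.04*j + 0.62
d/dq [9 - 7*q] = -7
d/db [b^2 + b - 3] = 2*b + 1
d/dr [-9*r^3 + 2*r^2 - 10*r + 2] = -27*r^2 + 4*r - 10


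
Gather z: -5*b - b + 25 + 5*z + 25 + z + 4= -6*b + 6*z + 54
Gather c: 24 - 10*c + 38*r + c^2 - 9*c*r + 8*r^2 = c^2 + c*(-9*r - 10) + 8*r^2 + 38*r + 24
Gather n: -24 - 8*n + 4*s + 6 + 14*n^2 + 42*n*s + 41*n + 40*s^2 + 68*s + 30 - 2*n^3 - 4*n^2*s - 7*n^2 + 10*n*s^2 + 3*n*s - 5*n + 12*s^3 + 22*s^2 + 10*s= -2*n^3 + n^2*(7 - 4*s) + n*(10*s^2 + 45*s + 28) + 12*s^3 + 62*s^2 + 82*s + 12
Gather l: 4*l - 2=4*l - 2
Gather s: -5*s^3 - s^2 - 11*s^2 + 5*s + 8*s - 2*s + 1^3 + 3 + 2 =-5*s^3 - 12*s^2 + 11*s + 6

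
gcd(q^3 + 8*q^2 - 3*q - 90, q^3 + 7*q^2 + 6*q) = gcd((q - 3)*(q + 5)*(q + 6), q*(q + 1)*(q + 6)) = q + 6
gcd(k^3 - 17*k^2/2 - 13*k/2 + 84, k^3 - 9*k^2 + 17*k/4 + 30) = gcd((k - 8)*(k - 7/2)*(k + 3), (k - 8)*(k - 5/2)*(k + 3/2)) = k - 8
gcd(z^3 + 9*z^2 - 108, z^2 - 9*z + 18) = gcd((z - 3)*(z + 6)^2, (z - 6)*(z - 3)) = z - 3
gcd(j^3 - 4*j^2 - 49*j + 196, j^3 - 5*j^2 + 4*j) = j - 4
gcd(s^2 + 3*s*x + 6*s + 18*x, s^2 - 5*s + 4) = 1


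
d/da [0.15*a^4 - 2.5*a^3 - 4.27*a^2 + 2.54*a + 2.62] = 0.6*a^3 - 7.5*a^2 - 8.54*a + 2.54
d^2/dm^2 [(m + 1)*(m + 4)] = 2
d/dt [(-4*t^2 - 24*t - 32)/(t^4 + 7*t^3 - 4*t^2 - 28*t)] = 4*(2*t^3 + 17*t^2 + 40*t - 56)/(t^2*(t^4 + 10*t^3 - 3*t^2 - 140*t + 196))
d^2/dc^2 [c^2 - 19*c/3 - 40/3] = 2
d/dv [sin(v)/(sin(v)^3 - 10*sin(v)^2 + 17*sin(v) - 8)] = 2*(4*sin(v) + cos(v)^2 + 3)*cos(v)/((sin(v) - 8)^2*(sin(v) - 1)^3)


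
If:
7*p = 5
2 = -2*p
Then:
No Solution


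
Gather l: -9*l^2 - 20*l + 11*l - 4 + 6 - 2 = -9*l^2 - 9*l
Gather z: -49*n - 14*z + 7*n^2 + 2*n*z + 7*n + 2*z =7*n^2 - 42*n + z*(2*n - 12)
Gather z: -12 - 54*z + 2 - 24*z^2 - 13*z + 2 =-24*z^2 - 67*z - 8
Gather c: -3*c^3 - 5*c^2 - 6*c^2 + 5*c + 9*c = -3*c^3 - 11*c^2 + 14*c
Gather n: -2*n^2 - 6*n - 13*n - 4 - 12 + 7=-2*n^2 - 19*n - 9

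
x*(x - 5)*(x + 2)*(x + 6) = x^4 + 3*x^3 - 28*x^2 - 60*x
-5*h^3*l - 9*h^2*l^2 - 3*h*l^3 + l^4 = l*(-5*h + l)*(h + l)^2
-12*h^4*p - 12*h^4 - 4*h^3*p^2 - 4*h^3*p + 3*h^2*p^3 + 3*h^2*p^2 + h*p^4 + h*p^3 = (-2*h + p)*(2*h + p)*(3*h + p)*(h*p + h)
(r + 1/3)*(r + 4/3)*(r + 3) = r^3 + 14*r^2/3 + 49*r/9 + 4/3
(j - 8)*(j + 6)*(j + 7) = j^3 + 5*j^2 - 62*j - 336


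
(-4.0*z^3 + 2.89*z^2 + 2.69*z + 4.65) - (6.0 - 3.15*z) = -4.0*z^3 + 2.89*z^2 + 5.84*z - 1.35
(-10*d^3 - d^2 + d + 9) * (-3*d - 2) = 30*d^4 + 23*d^3 - d^2 - 29*d - 18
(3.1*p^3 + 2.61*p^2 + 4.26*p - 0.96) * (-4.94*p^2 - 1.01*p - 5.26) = -15.314*p^5 - 16.0244*p^4 - 39.9865*p^3 - 13.2888*p^2 - 21.438*p + 5.0496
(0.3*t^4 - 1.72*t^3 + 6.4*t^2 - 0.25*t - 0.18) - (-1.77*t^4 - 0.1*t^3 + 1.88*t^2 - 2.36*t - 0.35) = 2.07*t^4 - 1.62*t^3 + 4.52*t^2 + 2.11*t + 0.17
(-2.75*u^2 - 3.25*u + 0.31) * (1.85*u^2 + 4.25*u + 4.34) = -5.0875*u^4 - 17.7*u^3 - 25.174*u^2 - 12.7875*u + 1.3454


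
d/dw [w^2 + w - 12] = 2*w + 1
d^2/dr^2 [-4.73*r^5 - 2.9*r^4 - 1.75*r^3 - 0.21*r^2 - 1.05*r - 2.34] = -94.6*r^3 - 34.8*r^2 - 10.5*r - 0.42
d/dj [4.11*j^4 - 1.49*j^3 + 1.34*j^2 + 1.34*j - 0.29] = 16.44*j^3 - 4.47*j^2 + 2.68*j + 1.34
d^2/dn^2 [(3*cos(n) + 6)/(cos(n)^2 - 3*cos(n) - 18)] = -3*((cos(n)^2 - 1)^2 + 90*cos(n)^2 + 417*cos(n)/4 + 11*cos(3*n)/4 + 143)*cos(n)/((cos(n) - 6)^3*(cos(n) + 3)^3)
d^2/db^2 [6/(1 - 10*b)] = -1200/(10*b - 1)^3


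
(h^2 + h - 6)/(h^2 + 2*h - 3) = (h - 2)/(h - 1)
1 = 1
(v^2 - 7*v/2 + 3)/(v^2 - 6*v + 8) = (v - 3/2)/(v - 4)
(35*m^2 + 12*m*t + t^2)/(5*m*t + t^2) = (7*m + t)/t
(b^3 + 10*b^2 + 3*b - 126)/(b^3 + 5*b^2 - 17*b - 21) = (b + 6)/(b + 1)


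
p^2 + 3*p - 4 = (p - 1)*(p + 4)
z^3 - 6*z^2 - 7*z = z*(z - 7)*(z + 1)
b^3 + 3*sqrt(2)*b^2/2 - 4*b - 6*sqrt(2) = (b - 2)*(b + 2)*(b + 3*sqrt(2)/2)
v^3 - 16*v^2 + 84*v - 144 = (v - 6)^2*(v - 4)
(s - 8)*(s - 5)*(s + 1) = s^3 - 12*s^2 + 27*s + 40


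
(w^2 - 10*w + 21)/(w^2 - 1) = (w^2 - 10*w + 21)/(w^2 - 1)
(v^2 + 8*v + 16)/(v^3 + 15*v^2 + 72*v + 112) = 1/(v + 7)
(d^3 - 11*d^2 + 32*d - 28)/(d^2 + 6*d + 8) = (d^3 - 11*d^2 + 32*d - 28)/(d^2 + 6*d + 8)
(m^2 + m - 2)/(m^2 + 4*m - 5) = (m + 2)/(m + 5)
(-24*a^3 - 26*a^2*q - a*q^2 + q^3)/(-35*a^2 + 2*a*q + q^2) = (-24*a^3 - 26*a^2*q - a*q^2 + q^3)/(-35*a^2 + 2*a*q + q^2)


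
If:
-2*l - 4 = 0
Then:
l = -2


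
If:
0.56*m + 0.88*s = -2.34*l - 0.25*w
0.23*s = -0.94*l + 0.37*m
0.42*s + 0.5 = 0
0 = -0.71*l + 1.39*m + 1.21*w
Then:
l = 0.39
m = 0.26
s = -1.19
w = -0.07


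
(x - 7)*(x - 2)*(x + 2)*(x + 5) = x^4 - 2*x^3 - 39*x^2 + 8*x + 140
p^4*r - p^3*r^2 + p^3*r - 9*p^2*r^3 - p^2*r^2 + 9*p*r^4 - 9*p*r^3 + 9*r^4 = (p - 3*r)*(p - r)*(p + 3*r)*(p*r + r)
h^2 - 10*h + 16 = (h - 8)*(h - 2)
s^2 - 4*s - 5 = (s - 5)*(s + 1)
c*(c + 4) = c^2 + 4*c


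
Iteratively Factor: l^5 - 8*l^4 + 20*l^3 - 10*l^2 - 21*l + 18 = (l - 1)*(l^4 - 7*l^3 + 13*l^2 + 3*l - 18) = (l - 1)*(l + 1)*(l^3 - 8*l^2 + 21*l - 18) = (l - 2)*(l - 1)*(l + 1)*(l^2 - 6*l + 9) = (l - 3)*(l - 2)*(l - 1)*(l + 1)*(l - 3)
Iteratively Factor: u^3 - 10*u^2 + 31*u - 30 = (u - 3)*(u^2 - 7*u + 10) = (u - 3)*(u - 2)*(u - 5)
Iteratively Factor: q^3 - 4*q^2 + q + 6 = (q - 3)*(q^2 - q - 2) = (q - 3)*(q + 1)*(q - 2)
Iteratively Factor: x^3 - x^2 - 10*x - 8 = (x - 4)*(x^2 + 3*x + 2) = (x - 4)*(x + 1)*(x + 2)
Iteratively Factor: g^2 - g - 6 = (g + 2)*(g - 3)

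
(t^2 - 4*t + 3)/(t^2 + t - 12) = (t - 1)/(t + 4)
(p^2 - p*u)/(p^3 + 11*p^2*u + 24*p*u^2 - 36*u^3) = p/(p^2 + 12*p*u + 36*u^2)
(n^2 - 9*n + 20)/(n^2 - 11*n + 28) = (n - 5)/(n - 7)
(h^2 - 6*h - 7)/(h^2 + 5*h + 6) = (h^2 - 6*h - 7)/(h^2 + 5*h + 6)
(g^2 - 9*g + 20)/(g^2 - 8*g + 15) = (g - 4)/(g - 3)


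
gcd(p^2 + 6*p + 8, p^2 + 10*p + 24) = p + 4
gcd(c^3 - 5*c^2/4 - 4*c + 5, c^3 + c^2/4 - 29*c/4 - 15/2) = c + 2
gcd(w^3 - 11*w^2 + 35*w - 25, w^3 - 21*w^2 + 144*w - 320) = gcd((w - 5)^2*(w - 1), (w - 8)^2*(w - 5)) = w - 5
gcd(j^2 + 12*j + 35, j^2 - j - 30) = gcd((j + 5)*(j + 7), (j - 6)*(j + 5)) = j + 5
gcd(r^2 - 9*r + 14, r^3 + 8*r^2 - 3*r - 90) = 1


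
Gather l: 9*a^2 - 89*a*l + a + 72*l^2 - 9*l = 9*a^2 + a + 72*l^2 + l*(-89*a - 9)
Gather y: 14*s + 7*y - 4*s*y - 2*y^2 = 14*s - 2*y^2 + y*(7 - 4*s)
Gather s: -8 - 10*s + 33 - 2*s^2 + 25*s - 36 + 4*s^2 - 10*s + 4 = 2*s^2 + 5*s - 7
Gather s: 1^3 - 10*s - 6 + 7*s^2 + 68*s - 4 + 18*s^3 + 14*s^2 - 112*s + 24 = 18*s^3 + 21*s^2 - 54*s + 15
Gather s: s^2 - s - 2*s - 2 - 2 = s^2 - 3*s - 4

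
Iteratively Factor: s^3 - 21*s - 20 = (s - 5)*(s^2 + 5*s + 4) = (s - 5)*(s + 4)*(s + 1)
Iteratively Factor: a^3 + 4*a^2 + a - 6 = (a - 1)*(a^2 + 5*a + 6) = (a - 1)*(a + 2)*(a + 3)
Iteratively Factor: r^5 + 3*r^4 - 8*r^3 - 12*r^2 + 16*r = (r - 2)*(r^4 + 5*r^3 + 2*r^2 - 8*r) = (r - 2)*(r + 4)*(r^3 + r^2 - 2*r) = (r - 2)*(r - 1)*(r + 4)*(r^2 + 2*r) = (r - 2)*(r - 1)*(r + 2)*(r + 4)*(r)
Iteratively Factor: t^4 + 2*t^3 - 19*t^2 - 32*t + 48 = (t - 1)*(t^3 + 3*t^2 - 16*t - 48) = (t - 1)*(t + 4)*(t^2 - t - 12) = (t - 1)*(t + 3)*(t + 4)*(t - 4)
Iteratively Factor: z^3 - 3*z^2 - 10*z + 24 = (z + 3)*(z^2 - 6*z + 8) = (z - 4)*(z + 3)*(z - 2)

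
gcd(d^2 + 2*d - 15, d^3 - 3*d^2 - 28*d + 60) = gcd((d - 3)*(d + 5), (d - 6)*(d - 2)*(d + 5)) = d + 5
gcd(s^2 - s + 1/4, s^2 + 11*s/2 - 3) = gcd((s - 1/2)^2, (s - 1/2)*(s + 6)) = s - 1/2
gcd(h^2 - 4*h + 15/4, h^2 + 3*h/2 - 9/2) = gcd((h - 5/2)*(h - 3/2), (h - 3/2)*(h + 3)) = h - 3/2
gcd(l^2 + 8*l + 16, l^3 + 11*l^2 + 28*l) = l + 4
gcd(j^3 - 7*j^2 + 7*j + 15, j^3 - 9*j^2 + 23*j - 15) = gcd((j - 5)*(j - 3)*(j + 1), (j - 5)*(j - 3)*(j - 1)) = j^2 - 8*j + 15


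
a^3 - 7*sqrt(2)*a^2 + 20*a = a*(a - 5*sqrt(2))*(a - 2*sqrt(2))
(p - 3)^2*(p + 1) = p^3 - 5*p^2 + 3*p + 9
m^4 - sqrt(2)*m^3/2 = m^3*(m - sqrt(2)/2)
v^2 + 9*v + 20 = (v + 4)*(v + 5)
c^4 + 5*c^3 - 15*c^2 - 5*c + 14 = (c - 2)*(c - 1)*(c + 1)*(c + 7)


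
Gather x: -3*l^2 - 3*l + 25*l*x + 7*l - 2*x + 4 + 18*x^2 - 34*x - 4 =-3*l^2 + 4*l + 18*x^2 + x*(25*l - 36)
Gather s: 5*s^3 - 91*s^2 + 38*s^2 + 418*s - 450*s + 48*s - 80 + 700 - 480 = 5*s^3 - 53*s^2 + 16*s + 140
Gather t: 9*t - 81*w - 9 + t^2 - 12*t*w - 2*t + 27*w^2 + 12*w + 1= t^2 + t*(7 - 12*w) + 27*w^2 - 69*w - 8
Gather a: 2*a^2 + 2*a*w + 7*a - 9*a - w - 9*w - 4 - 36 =2*a^2 + a*(2*w - 2) - 10*w - 40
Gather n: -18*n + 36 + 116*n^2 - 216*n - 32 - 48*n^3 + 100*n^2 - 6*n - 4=-48*n^3 + 216*n^2 - 240*n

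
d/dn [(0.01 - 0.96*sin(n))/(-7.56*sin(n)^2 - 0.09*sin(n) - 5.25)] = (-7.2576*sin(n)^2 + 0.1512*sin(n) + 5.0409)*cos(n)/(57.1536*sin(n)^4 + 1.3608*sin(n)^3 + 79.3881*sin(n)^2 + 0.945*sin(n) + 27.5625)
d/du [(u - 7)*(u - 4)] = 2*u - 11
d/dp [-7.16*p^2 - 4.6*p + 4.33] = -14.32*p - 4.6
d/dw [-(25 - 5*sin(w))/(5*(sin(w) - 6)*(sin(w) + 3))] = (10*sin(w) + cos(w)^2 - 34)*cos(w)/((sin(w) - 6)^2*(sin(w) + 3)^2)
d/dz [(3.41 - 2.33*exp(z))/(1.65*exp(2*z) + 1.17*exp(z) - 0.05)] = (3.8445*exp(2*z) - 11.253*exp(z) - 3.8732)*exp(z)/(2.7225*exp(4*z) + 3.861*exp(3*z) + 1.2039*exp(2*z) - 0.117*exp(z) + 0.0025)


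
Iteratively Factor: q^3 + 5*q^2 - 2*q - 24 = (q - 2)*(q^2 + 7*q + 12) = (q - 2)*(q + 4)*(q + 3)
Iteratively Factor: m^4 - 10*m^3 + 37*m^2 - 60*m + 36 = (m - 3)*(m^3 - 7*m^2 + 16*m - 12) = (m - 3)^2*(m^2 - 4*m + 4) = (m - 3)^2*(m - 2)*(m - 2)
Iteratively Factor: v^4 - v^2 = (v - 1)*(v^3 + v^2) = v*(v - 1)*(v^2 + v) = v^2*(v - 1)*(v + 1)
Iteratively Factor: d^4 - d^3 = (d - 1)*(d^3) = d*(d - 1)*(d^2) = d^2*(d - 1)*(d)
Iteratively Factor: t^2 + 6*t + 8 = (t + 2)*(t + 4)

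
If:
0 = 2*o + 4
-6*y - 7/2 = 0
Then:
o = -2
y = -7/12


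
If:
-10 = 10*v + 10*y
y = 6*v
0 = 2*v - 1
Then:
No Solution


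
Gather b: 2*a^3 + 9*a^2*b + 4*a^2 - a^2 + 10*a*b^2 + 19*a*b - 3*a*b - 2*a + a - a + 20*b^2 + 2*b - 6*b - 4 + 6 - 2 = 2*a^3 + 3*a^2 - 2*a + b^2*(10*a + 20) + b*(9*a^2 + 16*a - 4)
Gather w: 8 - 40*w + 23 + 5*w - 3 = 28 - 35*w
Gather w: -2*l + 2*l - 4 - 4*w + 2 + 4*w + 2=0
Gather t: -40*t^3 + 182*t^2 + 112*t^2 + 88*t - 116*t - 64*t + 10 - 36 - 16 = -40*t^3 + 294*t^2 - 92*t - 42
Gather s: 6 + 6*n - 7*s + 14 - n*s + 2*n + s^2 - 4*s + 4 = 8*n + s^2 + s*(-n - 11) + 24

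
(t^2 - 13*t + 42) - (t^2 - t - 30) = 72 - 12*t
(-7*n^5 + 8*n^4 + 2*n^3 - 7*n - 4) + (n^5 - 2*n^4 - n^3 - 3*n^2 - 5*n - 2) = -6*n^5 + 6*n^4 + n^3 - 3*n^2 - 12*n - 6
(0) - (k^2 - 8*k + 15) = -k^2 + 8*k - 15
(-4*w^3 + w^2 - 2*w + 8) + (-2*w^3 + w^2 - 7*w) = -6*w^3 + 2*w^2 - 9*w + 8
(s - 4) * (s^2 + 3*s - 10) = s^3 - s^2 - 22*s + 40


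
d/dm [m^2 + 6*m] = 2*m + 6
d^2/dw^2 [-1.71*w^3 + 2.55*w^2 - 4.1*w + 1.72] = 5.1 - 10.26*w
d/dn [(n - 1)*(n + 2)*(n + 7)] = 3*n^2 + 16*n + 5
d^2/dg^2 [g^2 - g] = 2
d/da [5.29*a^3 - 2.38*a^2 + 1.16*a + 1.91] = 15.87*a^2 - 4.76*a + 1.16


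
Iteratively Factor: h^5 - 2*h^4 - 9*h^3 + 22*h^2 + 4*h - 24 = (h + 1)*(h^4 - 3*h^3 - 6*h^2 + 28*h - 24) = (h - 2)*(h + 1)*(h^3 - h^2 - 8*h + 12) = (h - 2)*(h + 1)*(h + 3)*(h^2 - 4*h + 4) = (h - 2)^2*(h + 1)*(h + 3)*(h - 2)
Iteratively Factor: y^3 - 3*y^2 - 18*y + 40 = (y + 4)*(y^2 - 7*y + 10) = (y - 2)*(y + 4)*(y - 5)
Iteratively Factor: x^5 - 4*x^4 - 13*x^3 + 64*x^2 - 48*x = (x - 3)*(x^4 - x^3 - 16*x^2 + 16*x) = (x - 3)*(x - 1)*(x^3 - 16*x) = (x - 3)*(x - 1)*(x + 4)*(x^2 - 4*x) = x*(x - 3)*(x - 1)*(x + 4)*(x - 4)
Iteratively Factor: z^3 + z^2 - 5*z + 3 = (z - 1)*(z^2 + 2*z - 3) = (z - 1)^2*(z + 3)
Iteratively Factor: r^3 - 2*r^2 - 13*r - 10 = (r + 2)*(r^2 - 4*r - 5) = (r - 5)*(r + 2)*(r + 1)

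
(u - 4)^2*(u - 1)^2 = u^4 - 10*u^3 + 33*u^2 - 40*u + 16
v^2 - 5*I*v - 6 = (v - 3*I)*(v - 2*I)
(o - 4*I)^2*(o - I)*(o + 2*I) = o^4 - 7*I*o^3 - 6*o^2 - 32*I*o - 32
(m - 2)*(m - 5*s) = m^2 - 5*m*s - 2*m + 10*s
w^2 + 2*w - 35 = (w - 5)*(w + 7)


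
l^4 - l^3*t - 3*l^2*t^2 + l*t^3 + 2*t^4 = (l - 2*t)*(l - t)*(l + t)^2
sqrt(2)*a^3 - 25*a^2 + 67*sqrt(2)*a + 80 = (a - 8*sqrt(2))*(a - 5*sqrt(2))*(sqrt(2)*a + 1)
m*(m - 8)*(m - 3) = m^3 - 11*m^2 + 24*m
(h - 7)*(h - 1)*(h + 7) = h^3 - h^2 - 49*h + 49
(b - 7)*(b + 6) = b^2 - b - 42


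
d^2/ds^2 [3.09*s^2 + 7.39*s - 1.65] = 6.18000000000000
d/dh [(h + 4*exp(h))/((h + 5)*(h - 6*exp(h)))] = ((h + 5)*(h - 6*exp(h))*(4*exp(h) + 1) + (h + 5)*(h + 4*exp(h))*(6*exp(h) - 1) - (h - 6*exp(h))*(h + 4*exp(h)))/((h + 5)^2*(h - 6*exp(h))^2)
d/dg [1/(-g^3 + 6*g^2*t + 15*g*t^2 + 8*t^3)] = 3*(g^2 - 4*g*t - 5*t^2)/(-g^3 + 6*g^2*t + 15*g*t^2 + 8*t^3)^2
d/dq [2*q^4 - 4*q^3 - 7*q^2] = 2*q*(4*q^2 - 6*q - 7)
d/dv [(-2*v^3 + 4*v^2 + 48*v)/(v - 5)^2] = 2*(-v^3 + 15*v^2 - 44*v - 120)/(v^3 - 15*v^2 + 75*v - 125)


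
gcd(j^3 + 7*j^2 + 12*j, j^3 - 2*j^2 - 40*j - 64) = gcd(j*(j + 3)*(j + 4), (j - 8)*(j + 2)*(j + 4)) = j + 4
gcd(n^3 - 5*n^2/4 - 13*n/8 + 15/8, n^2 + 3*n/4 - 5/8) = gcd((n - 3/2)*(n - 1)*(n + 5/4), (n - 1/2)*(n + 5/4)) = n + 5/4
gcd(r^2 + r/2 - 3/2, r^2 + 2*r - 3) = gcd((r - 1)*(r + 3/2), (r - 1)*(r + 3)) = r - 1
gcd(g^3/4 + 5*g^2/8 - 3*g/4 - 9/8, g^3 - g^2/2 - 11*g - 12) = 1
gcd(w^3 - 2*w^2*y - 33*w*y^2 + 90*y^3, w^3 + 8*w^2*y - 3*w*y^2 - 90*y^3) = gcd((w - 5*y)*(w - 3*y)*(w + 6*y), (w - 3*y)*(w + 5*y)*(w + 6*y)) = -w^2 - 3*w*y + 18*y^2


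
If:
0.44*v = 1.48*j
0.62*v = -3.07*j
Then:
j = 0.00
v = 0.00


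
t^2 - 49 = (t - 7)*(t + 7)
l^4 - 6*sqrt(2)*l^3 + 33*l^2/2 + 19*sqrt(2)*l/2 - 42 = (l - 7*sqrt(2)/2)*(l - 2*sqrt(2))*(l - 3*sqrt(2)/2)*(l + sqrt(2))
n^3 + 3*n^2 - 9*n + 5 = (n - 1)^2*(n + 5)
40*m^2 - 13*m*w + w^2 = (-8*m + w)*(-5*m + w)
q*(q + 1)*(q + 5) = q^3 + 6*q^2 + 5*q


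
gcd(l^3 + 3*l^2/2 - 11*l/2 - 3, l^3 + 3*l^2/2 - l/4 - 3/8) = l + 1/2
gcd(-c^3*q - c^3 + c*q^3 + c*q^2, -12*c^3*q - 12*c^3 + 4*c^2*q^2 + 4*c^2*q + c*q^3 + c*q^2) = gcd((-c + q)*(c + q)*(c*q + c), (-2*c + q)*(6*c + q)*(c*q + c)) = c*q + c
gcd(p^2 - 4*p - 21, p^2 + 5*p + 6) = p + 3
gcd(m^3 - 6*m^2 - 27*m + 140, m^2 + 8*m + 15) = m + 5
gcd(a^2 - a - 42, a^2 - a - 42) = a^2 - a - 42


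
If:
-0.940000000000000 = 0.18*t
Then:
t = -5.22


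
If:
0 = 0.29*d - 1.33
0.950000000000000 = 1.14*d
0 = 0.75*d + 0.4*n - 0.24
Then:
No Solution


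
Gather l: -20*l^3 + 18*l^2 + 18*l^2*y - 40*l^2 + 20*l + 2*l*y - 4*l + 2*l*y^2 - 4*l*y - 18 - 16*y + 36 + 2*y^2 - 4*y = -20*l^3 + l^2*(18*y - 22) + l*(2*y^2 - 2*y + 16) + 2*y^2 - 20*y + 18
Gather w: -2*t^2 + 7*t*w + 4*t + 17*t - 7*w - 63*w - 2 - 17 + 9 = -2*t^2 + 21*t + w*(7*t - 70) - 10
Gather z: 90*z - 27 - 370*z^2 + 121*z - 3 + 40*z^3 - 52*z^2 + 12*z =40*z^3 - 422*z^2 + 223*z - 30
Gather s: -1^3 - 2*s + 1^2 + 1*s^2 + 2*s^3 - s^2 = 2*s^3 - 2*s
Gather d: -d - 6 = -d - 6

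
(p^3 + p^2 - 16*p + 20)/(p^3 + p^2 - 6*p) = (p^2 + 3*p - 10)/(p*(p + 3))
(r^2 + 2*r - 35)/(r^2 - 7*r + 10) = (r + 7)/(r - 2)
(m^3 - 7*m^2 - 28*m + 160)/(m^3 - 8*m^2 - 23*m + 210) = (m^2 - 12*m + 32)/(m^2 - 13*m + 42)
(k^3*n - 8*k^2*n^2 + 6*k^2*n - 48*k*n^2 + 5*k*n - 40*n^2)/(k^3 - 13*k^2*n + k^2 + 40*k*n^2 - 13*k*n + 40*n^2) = n*(k + 5)/(k - 5*n)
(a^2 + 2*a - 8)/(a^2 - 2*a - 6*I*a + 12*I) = (a + 4)/(a - 6*I)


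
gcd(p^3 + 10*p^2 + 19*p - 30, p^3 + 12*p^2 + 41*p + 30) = p^2 + 11*p + 30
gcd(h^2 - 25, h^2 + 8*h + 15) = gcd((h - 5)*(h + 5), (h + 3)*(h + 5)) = h + 5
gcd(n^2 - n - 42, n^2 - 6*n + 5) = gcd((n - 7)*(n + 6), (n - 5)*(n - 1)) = 1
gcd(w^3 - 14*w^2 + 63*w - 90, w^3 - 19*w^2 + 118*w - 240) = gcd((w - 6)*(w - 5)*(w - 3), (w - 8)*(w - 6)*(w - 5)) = w^2 - 11*w + 30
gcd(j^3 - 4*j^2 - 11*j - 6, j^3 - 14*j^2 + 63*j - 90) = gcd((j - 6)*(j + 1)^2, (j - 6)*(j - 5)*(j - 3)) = j - 6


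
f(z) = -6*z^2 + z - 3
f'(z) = 1 - 12*z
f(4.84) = -138.71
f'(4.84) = -57.08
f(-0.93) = -9.12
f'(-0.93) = 12.16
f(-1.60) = -19.96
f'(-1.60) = 20.20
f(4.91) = -142.74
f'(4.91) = -57.92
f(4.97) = -146.24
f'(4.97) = -58.64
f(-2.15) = -32.88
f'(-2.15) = 26.80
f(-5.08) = -162.92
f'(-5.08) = 61.96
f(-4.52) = -130.10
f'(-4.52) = 55.24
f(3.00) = -54.00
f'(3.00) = -35.00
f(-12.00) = -879.00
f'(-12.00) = 145.00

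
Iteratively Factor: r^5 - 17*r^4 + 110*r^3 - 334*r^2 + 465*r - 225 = (r - 3)*(r^4 - 14*r^3 + 68*r^2 - 130*r + 75) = (r - 5)*(r - 3)*(r^3 - 9*r^2 + 23*r - 15) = (r - 5)^2*(r - 3)*(r^2 - 4*r + 3) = (r - 5)^2*(r - 3)^2*(r - 1)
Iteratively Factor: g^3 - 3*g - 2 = (g + 1)*(g^2 - g - 2) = (g + 1)^2*(g - 2)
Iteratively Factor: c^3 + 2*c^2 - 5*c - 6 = (c + 3)*(c^2 - c - 2) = (c + 1)*(c + 3)*(c - 2)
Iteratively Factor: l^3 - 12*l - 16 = (l - 4)*(l^2 + 4*l + 4) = (l - 4)*(l + 2)*(l + 2)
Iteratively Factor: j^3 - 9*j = (j - 3)*(j^2 + 3*j) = j*(j - 3)*(j + 3)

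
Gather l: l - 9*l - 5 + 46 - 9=32 - 8*l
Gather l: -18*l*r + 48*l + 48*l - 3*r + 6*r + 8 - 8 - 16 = l*(96 - 18*r) + 3*r - 16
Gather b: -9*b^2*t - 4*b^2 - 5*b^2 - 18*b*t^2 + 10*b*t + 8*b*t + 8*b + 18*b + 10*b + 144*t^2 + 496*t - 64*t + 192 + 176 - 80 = b^2*(-9*t - 9) + b*(-18*t^2 + 18*t + 36) + 144*t^2 + 432*t + 288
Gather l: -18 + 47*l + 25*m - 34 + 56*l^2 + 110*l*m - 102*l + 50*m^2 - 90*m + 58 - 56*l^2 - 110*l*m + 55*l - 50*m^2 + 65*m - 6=0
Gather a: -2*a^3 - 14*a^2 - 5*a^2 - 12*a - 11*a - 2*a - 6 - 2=-2*a^3 - 19*a^2 - 25*a - 8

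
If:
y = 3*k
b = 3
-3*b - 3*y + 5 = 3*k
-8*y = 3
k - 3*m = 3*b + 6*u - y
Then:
No Solution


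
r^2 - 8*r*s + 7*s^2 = (r - 7*s)*(r - s)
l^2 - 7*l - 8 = (l - 8)*(l + 1)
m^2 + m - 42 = (m - 6)*(m + 7)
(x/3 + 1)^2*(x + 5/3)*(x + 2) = x^4/9 + 29*x^3/27 + 103*x^2/27 + 53*x/9 + 10/3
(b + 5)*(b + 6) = b^2 + 11*b + 30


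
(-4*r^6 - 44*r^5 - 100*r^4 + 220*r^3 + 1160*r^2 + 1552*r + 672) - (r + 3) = -4*r^6 - 44*r^5 - 100*r^4 + 220*r^3 + 1160*r^2 + 1551*r + 669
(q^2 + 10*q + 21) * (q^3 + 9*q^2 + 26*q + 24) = q^5 + 19*q^4 + 137*q^3 + 473*q^2 + 786*q + 504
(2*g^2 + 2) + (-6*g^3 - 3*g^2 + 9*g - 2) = -6*g^3 - g^2 + 9*g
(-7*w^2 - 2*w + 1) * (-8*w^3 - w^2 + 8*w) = 56*w^5 + 23*w^4 - 62*w^3 - 17*w^2 + 8*w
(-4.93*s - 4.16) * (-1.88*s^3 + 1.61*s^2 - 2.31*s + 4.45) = 9.2684*s^4 - 0.1165*s^3 + 4.6907*s^2 - 12.3289*s - 18.512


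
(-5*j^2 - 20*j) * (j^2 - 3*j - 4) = -5*j^4 - 5*j^3 + 80*j^2 + 80*j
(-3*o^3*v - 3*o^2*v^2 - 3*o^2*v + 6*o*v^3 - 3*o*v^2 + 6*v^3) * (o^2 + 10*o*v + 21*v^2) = -3*o^5*v - 33*o^4*v^2 - 3*o^4*v - 87*o^3*v^3 - 33*o^3*v^2 - 3*o^2*v^4 - 87*o^2*v^3 + 126*o*v^5 - 3*o*v^4 + 126*v^5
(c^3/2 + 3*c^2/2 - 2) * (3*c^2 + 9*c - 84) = 3*c^5/2 + 9*c^4 - 57*c^3/2 - 132*c^2 - 18*c + 168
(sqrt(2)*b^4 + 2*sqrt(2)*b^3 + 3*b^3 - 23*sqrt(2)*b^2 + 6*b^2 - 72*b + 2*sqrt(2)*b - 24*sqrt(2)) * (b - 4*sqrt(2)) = sqrt(2)*b^5 - 5*b^4 + 2*sqrt(2)*b^4 - 35*sqrt(2)*b^3 - 10*b^3 - 22*sqrt(2)*b^2 + 112*b^2 - 16*b + 264*sqrt(2)*b + 192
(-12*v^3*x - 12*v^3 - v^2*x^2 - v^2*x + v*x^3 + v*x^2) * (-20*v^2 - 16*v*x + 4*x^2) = 240*v^5*x + 240*v^5 + 212*v^4*x^2 + 212*v^4*x - 52*v^3*x^3 - 52*v^3*x^2 - 20*v^2*x^4 - 20*v^2*x^3 + 4*v*x^5 + 4*v*x^4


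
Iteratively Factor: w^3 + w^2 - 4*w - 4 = (w + 1)*(w^2 - 4) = (w - 2)*(w + 1)*(w + 2)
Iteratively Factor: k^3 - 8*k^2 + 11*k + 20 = (k + 1)*(k^2 - 9*k + 20) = (k - 4)*(k + 1)*(k - 5)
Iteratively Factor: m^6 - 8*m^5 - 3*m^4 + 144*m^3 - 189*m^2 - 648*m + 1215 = (m - 5)*(m^5 - 3*m^4 - 18*m^3 + 54*m^2 + 81*m - 243) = (m - 5)*(m - 3)*(m^4 - 18*m^2 + 81) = (m - 5)*(m - 3)^2*(m^3 + 3*m^2 - 9*m - 27) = (m - 5)*(m - 3)^2*(m + 3)*(m^2 - 9) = (m - 5)*(m - 3)^3*(m + 3)*(m + 3)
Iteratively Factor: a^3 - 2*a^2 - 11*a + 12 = (a - 4)*(a^2 + 2*a - 3) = (a - 4)*(a + 3)*(a - 1)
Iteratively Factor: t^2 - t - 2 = (t + 1)*(t - 2)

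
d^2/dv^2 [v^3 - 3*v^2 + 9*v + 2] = 6*v - 6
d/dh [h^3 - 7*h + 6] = 3*h^2 - 7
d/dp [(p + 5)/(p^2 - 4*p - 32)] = (p^2 - 4*p - 2*(p - 2)*(p + 5) - 32)/(-p^2 + 4*p + 32)^2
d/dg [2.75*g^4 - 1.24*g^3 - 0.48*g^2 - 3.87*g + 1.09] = 11.0*g^3 - 3.72*g^2 - 0.96*g - 3.87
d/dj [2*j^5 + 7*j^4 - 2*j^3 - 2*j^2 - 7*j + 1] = 10*j^4 + 28*j^3 - 6*j^2 - 4*j - 7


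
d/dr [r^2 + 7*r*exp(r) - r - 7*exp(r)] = 7*r*exp(r) + 2*r - 1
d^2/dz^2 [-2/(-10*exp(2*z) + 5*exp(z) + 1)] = 10*((1 - 8*exp(z))*(-10*exp(2*z) + 5*exp(z) + 1) - 10*(4*exp(z) - 1)^2*exp(z))*exp(z)/(-10*exp(2*z) + 5*exp(z) + 1)^3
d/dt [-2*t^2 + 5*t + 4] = 5 - 4*t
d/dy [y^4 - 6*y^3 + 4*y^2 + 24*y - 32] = 4*y^3 - 18*y^2 + 8*y + 24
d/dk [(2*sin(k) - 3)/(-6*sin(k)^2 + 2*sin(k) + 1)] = 4*(3*sin(k)^2 - 9*sin(k) + 2)*cos(k)/(6*sin(k)^2 - 2*sin(k) - 1)^2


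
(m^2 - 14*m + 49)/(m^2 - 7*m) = (m - 7)/m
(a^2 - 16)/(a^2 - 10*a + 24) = (a + 4)/(a - 6)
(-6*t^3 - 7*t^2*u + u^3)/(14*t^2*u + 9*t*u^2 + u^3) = (-3*t^2 - 2*t*u + u^2)/(u*(7*t + u))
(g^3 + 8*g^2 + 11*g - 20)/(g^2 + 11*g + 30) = (g^2 + 3*g - 4)/(g + 6)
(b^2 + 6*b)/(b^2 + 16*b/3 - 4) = 3*b/(3*b - 2)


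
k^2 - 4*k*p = k*(k - 4*p)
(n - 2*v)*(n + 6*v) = n^2 + 4*n*v - 12*v^2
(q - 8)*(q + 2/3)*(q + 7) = q^3 - q^2/3 - 170*q/3 - 112/3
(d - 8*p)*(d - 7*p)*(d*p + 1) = d^3*p - 15*d^2*p^2 + d^2 + 56*d*p^3 - 15*d*p + 56*p^2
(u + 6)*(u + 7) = u^2 + 13*u + 42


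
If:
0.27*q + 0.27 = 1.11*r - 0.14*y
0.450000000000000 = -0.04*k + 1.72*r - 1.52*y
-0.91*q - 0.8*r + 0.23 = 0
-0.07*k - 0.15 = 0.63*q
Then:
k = -2.38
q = 0.03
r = 0.26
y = 0.06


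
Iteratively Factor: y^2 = (y)*(y)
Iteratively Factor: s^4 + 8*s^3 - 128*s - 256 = (s + 4)*(s^3 + 4*s^2 - 16*s - 64) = (s - 4)*(s + 4)*(s^2 + 8*s + 16) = (s - 4)*(s + 4)^2*(s + 4)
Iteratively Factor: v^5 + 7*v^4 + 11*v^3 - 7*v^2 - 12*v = (v)*(v^4 + 7*v^3 + 11*v^2 - 7*v - 12) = v*(v + 4)*(v^3 + 3*v^2 - v - 3) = v*(v - 1)*(v + 4)*(v^2 + 4*v + 3) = v*(v - 1)*(v + 1)*(v + 4)*(v + 3)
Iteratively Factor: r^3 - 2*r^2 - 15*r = (r + 3)*(r^2 - 5*r) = (r - 5)*(r + 3)*(r)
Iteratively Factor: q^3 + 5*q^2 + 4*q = (q + 4)*(q^2 + q) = q*(q + 4)*(q + 1)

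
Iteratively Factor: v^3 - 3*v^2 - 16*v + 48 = (v - 4)*(v^2 + v - 12) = (v - 4)*(v - 3)*(v + 4)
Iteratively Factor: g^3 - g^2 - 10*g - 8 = (g - 4)*(g^2 + 3*g + 2) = (g - 4)*(g + 2)*(g + 1)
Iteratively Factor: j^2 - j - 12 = (j - 4)*(j + 3)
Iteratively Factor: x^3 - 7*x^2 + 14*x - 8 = (x - 2)*(x^2 - 5*x + 4) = (x - 4)*(x - 2)*(x - 1)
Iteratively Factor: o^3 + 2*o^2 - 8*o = (o + 4)*(o^2 - 2*o) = o*(o + 4)*(o - 2)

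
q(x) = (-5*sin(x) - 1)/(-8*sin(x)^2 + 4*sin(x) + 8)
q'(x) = (16*sin(x)*cos(x) - 4*cos(x))*(-5*sin(x) - 1)/(-8*sin(x)^2 + 4*sin(x) + 8)^2 - 5*cos(x)/(-8*sin(x)^2 + 4*sin(x) + 8) = (-4*sin(x) + 5*cos(2*x) - 14)*cos(x)/(4*(sin(x) + cos(2*x) + 1)^2)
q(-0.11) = -0.06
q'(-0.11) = -0.62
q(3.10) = -0.15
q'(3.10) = 0.55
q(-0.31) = 0.09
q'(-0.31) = -0.91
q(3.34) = -0.00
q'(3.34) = 0.71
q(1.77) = -1.39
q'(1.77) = 0.99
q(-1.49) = -1.01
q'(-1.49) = -0.31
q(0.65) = -0.54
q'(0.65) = -0.86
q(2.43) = -0.59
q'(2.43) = 0.93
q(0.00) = -0.12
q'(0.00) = -0.56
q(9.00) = -0.37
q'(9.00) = 0.65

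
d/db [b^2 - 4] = 2*b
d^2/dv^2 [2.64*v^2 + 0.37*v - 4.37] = 5.28000000000000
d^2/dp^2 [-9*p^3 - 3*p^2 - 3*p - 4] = -54*p - 6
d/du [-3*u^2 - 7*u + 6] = -6*u - 7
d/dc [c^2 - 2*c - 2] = 2*c - 2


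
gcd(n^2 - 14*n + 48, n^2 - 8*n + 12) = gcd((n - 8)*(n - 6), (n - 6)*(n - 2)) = n - 6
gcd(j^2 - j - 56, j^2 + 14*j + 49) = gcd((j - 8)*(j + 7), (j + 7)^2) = j + 7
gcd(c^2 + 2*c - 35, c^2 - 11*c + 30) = c - 5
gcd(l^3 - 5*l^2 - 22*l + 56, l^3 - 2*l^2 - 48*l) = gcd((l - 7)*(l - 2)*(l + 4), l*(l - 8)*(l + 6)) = 1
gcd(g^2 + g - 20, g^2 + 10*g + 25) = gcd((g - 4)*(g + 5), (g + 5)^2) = g + 5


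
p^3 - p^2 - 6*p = p*(p - 3)*(p + 2)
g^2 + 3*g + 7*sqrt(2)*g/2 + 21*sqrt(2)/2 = (g + 3)*(g + 7*sqrt(2)/2)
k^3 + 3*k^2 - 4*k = k*(k - 1)*(k + 4)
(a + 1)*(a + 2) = a^2 + 3*a + 2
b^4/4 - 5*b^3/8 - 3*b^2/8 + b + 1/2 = (b/4 + 1/4)*(b - 2)^2*(b + 1/2)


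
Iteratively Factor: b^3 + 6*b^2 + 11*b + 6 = (b + 2)*(b^2 + 4*b + 3) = (b + 2)*(b + 3)*(b + 1)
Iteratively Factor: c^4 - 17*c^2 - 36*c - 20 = (c + 2)*(c^3 - 2*c^2 - 13*c - 10) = (c - 5)*(c + 2)*(c^2 + 3*c + 2) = (c - 5)*(c + 2)^2*(c + 1)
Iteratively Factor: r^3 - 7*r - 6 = (r - 3)*(r^2 + 3*r + 2) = (r - 3)*(r + 2)*(r + 1)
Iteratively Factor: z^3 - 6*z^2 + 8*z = (z - 2)*(z^2 - 4*z) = z*(z - 2)*(z - 4)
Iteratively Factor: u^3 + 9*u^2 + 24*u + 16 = (u + 4)*(u^2 + 5*u + 4) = (u + 4)^2*(u + 1)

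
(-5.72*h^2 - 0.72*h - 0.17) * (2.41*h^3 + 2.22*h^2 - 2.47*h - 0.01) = -13.7852*h^5 - 14.4336*h^4 + 12.1203*h^3 + 1.4582*h^2 + 0.4271*h + 0.0017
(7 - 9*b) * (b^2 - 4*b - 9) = -9*b^3 + 43*b^2 + 53*b - 63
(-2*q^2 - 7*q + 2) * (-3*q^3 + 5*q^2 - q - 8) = 6*q^5 + 11*q^4 - 39*q^3 + 33*q^2 + 54*q - 16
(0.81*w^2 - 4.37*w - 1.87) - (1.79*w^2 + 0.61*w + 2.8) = -0.98*w^2 - 4.98*w - 4.67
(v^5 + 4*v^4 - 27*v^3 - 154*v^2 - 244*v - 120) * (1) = v^5 + 4*v^4 - 27*v^3 - 154*v^2 - 244*v - 120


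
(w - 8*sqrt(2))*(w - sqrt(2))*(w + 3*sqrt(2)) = w^3 - 6*sqrt(2)*w^2 - 38*w + 48*sqrt(2)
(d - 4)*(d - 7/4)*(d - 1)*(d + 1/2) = d^4 - 25*d^3/4 + 75*d^2/8 - 5*d/8 - 7/2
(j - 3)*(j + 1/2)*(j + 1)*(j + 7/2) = j^4 + 2*j^3 - 37*j^2/4 - 31*j/2 - 21/4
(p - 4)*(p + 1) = p^2 - 3*p - 4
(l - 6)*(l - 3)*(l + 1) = l^3 - 8*l^2 + 9*l + 18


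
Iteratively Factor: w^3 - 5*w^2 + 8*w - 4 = (w - 2)*(w^2 - 3*w + 2) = (w - 2)*(w - 1)*(w - 2)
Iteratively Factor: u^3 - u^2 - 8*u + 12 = (u - 2)*(u^2 + u - 6) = (u - 2)*(u + 3)*(u - 2)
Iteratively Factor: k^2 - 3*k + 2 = (k - 2)*(k - 1)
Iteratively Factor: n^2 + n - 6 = (n - 2)*(n + 3)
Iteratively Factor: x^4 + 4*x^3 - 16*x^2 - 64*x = (x - 4)*(x^3 + 8*x^2 + 16*x) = x*(x - 4)*(x^2 + 8*x + 16) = x*(x - 4)*(x + 4)*(x + 4)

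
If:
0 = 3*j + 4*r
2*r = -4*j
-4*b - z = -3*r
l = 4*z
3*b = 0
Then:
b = 0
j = 0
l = 0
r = 0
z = 0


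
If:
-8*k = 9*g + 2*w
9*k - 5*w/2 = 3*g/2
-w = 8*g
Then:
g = 0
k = 0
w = 0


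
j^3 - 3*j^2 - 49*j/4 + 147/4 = (j - 7/2)*(j - 3)*(j + 7/2)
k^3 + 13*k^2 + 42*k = k*(k + 6)*(k + 7)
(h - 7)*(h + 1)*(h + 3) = h^3 - 3*h^2 - 25*h - 21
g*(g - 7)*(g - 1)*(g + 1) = g^4 - 7*g^3 - g^2 + 7*g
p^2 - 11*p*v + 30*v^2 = (p - 6*v)*(p - 5*v)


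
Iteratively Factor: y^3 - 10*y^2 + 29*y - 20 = (y - 5)*(y^2 - 5*y + 4) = (y - 5)*(y - 1)*(y - 4)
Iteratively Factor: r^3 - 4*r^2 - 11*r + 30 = (r - 2)*(r^2 - 2*r - 15) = (r - 2)*(r + 3)*(r - 5)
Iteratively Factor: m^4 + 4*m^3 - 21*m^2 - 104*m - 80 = (m - 5)*(m^3 + 9*m^2 + 24*m + 16) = (m - 5)*(m + 4)*(m^2 + 5*m + 4) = (m - 5)*(m + 1)*(m + 4)*(m + 4)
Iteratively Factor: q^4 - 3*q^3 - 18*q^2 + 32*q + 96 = (q + 3)*(q^3 - 6*q^2 + 32) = (q - 4)*(q + 3)*(q^2 - 2*q - 8) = (q - 4)^2*(q + 3)*(q + 2)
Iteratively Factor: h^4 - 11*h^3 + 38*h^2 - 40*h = (h - 2)*(h^3 - 9*h^2 + 20*h) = (h - 5)*(h - 2)*(h^2 - 4*h) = h*(h - 5)*(h - 2)*(h - 4)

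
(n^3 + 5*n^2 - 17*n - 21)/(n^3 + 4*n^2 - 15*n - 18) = (n + 7)/(n + 6)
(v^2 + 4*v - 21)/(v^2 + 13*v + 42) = (v - 3)/(v + 6)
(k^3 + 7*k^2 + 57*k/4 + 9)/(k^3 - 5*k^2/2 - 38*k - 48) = (k + 3/2)/(k - 8)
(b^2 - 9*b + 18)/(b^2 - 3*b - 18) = (b - 3)/(b + 3)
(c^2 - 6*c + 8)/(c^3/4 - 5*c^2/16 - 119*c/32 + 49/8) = 32*(c^2 - 6*c + 8)/(8*c^3 - 10*c^2 - 119*c + 196)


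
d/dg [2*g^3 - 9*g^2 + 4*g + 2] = 6*g^2 - 18*g + 4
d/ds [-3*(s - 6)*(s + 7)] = -6*s - 3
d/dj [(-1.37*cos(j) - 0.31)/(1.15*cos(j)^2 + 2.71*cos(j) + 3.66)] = (-1.5755*cos(j)^2 - 0.713*cos(j) + 4.1741)*sin(j)/(1.3225*cos(j)^4 + 6.233*cos(j)^3 + 15.7621*cos(j)^2 + 19.8372*cos(j) + 13.3956)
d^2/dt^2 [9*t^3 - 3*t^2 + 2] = 54*t - 6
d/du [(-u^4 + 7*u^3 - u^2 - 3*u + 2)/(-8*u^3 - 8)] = (u^6 - u^4 - 2*u^3 - 15*u^2 + 2*u + 3)/(8*(u^6 + 2*u^3 + 1))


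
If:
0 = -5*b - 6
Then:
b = -6/5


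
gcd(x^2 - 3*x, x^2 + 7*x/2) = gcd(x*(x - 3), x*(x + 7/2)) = x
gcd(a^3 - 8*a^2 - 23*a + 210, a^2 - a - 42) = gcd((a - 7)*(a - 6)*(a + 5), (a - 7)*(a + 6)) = a - 7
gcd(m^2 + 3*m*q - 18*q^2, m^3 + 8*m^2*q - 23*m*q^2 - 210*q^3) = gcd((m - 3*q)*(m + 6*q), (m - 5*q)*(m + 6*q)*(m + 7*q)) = m + 6*q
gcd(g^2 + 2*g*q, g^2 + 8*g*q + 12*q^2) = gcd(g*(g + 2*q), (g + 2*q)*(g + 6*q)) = g + 2*q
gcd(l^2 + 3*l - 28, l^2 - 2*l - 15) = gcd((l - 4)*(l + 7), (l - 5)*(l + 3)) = 1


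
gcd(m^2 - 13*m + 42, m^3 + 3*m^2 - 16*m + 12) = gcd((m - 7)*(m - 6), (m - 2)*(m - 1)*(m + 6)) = 1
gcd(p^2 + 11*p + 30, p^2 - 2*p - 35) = p + 5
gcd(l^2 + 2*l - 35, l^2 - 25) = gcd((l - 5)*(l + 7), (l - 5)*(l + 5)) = l - 5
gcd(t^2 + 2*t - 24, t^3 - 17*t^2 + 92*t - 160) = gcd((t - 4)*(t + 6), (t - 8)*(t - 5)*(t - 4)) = t - 4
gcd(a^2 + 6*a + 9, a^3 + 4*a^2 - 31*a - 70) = 1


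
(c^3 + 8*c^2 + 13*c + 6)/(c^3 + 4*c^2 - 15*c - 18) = (c + 1)/(c - 3)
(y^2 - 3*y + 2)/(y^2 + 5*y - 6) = (y - 2)/(y + 6)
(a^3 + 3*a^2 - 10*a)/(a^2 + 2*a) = (a^2 + 3*a - 10)/(a + 2)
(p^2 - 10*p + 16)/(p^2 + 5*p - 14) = (p - 8)/(p + 7)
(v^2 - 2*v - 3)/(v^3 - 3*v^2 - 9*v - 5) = (v - 3)/(v^2 - 4*v - 5)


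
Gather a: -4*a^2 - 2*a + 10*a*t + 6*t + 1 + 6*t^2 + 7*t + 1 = -4*a^2 + a*(10*t - 2) + 6*t^2 + 13*t + 2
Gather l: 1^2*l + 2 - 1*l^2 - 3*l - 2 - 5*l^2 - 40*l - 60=-6*l^2 - 42*l - 60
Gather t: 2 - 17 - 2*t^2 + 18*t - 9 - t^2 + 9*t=-3*t^2 + 27*t - 24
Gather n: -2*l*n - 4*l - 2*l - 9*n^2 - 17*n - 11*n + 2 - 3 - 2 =-6*l - 9*n^2 + n*(-2*l - 28) - 3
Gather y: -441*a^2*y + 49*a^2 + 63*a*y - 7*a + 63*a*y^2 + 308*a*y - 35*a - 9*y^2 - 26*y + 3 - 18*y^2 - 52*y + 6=49*a^2 - 42*a + y^2*(63*a - 27) + y*(-441*a^2 + 371*a - 78) + 9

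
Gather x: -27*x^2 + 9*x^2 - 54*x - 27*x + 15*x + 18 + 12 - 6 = -18*x^2 - 66*x + 24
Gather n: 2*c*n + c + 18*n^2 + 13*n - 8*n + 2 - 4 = c + 18*n^2 + n*(2*c + 5) - 2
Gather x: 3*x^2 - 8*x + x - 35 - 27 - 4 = 3*x^2 - 7*x - 66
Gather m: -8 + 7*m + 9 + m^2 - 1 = m^2 + 7*m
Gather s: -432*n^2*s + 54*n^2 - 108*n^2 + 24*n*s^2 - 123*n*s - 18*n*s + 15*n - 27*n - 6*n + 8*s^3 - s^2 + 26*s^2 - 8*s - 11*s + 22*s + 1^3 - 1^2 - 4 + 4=-54*n^2 - 18*n + 8*s^3 + s^2*(24*n + 25) + s*(-432*n^2 - 141*n + 3)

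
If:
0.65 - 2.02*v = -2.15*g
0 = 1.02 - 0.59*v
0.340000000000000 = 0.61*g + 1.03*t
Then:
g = 1.32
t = -0.45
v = 1.73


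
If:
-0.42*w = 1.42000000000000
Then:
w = -3.38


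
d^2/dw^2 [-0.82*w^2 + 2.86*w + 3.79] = -1.64000000000000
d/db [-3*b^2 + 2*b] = 2 - 6*b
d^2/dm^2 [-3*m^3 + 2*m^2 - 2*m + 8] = 4 - 18*m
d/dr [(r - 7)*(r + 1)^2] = (r + 1)*(3*r - 13)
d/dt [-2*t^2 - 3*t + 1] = -4*t - 3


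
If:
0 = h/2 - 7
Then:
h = 14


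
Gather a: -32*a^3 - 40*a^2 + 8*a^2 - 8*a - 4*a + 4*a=-32*a^3 - 32*a^2 - 8*a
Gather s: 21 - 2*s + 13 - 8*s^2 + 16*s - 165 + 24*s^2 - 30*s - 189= 16*s^2 - 16*s - 320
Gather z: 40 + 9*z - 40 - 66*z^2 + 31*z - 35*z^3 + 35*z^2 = -35*z^3 - 31*z^2 + 40*z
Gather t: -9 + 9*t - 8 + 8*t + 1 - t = 16*t - 16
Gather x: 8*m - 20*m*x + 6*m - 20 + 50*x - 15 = 14*m + x*(50 - 20*m) - 35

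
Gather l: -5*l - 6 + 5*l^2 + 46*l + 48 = 5*l^2 + 41*l + 42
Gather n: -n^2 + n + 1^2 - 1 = -n^2 + n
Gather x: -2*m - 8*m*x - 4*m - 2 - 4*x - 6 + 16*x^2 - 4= -6*m + 16*x^2 + x*(-8*m - 4) - 12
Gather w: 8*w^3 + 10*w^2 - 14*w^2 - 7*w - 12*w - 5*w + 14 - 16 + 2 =8*w^3 - 4*w^2 - 24*w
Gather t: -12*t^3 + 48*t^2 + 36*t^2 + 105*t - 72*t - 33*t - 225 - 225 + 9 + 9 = -12*t^3 + 84*t^2 - 432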